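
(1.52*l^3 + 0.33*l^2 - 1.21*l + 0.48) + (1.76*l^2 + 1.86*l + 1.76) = 1.52*l^3 + 2.09*l^2 + 0.65*l + 2.24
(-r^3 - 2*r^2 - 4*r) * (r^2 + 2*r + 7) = -r^5 - 4*r^4 - 15*r^3 - 22*r^2 - 28*r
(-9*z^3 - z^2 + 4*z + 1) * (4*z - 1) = -36*z^4 + 5*z^3 + 17*z^2 - 1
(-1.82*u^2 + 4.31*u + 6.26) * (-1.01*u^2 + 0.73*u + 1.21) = 1.8382*u^4 - 5.6817*u^3 - 5.3785*u^2 + 9.7849*u + 7.5746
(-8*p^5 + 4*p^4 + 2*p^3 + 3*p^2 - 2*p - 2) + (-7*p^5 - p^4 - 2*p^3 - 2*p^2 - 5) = -15*p^5 + 3*p^4 + p^2 - 2*p - 7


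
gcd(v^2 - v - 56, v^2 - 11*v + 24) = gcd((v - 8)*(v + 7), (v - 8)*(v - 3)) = v - 8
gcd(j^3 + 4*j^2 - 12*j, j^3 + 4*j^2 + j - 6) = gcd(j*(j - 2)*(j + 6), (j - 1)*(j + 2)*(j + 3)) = 1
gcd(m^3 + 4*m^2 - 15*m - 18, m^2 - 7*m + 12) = m - 3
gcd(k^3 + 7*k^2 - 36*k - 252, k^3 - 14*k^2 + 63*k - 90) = k - 6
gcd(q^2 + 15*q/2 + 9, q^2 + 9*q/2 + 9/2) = q + 3/2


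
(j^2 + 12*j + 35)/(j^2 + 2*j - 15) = (j + 7)/(j - 3)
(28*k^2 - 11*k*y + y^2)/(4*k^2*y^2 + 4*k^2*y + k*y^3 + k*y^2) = (28*k^2 - 11*k*y + y^2)/(k*y*(4*k*y + 4*k + y^2 + y))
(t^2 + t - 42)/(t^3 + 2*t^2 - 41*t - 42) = 1/(t + 1)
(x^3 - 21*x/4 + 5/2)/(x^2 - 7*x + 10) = (x^2 + 2*x - 5/4)/(x - 5)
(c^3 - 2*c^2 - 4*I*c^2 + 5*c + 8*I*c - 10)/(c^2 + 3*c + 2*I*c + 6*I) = (c^3 + c^2*(-2 - 4*I) + c*(5 + 8*I) - 10)/(c^2 + c*(3 + 2*I) + 6*I)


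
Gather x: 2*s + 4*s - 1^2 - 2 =6*s - 3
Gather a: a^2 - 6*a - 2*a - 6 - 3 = a^2 - 8*a - 9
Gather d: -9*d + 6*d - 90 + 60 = -3*d - 30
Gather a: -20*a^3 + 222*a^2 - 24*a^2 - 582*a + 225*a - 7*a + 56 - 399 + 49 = -20*a^3 + 198*a^2 - 364*a - 294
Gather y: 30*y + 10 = 30*y + 10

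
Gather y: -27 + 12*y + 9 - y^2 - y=-y^2 + 11*y - 18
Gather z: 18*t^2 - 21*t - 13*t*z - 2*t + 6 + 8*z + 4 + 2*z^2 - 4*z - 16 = 18*t^2 - 23*t + 2*z^2 + z*(4 - 13*t) - 6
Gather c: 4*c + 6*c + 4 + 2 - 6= 10*c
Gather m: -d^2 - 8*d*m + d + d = -d^2 - 8*d*m + 2*d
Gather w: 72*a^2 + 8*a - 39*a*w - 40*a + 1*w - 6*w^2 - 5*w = 72*a^2 - 32*a - 6*w^2 + w*(-39*a - 4)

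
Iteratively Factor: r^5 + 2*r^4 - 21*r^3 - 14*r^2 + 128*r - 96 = (r - 1)*(r^4 + 3*r^3 - 18*r^2 - 32*r + 96) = (r - 2)*(r - 1)*(r^3 + 5*r^2 - 8*r - 48) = (r - 3)*(r - 2)*(r - 1)*(r^2 + 8*r + 16) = (r - 3)*(r - 2)*(r - 1)*(r + 4)*(r + 4)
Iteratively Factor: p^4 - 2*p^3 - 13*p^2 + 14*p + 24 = (p - 2)*(p^3 - 13*p - 12) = (p - 2)*(p + 1)*(p^2 - p - 12) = (p - 4)*(p - 2)*(p + 1)*(p + 3)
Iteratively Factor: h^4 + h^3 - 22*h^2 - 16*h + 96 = (h - 4)*(h^3 + 5*h^2 - 2*h - 24) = (h - 4)*(h - 2)*(h^2 + 7*h + 12) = (h - 4)*(h - 2)*(h + 3)*(h + 4)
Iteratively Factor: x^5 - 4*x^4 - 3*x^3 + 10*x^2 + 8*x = (x - 4)*(x^4 - 3*x^2 - 2*x) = (x - 4)*(x + 1)*(x^3 - x^2 - 2*x) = x*(x - 4)*(x + 1)*(x^2 - x - 2) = x*(x - 4)*(x + 1)^2*(x - 2)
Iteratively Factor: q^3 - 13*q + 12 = (q - 1)*(q^2 + q - 12) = (q - 3)*(q - 1)*(q + 4)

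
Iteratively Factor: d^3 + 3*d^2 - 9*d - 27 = (d + 3)*(d^2 - 9) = (d - 3)*(d + 3)*(d + 3)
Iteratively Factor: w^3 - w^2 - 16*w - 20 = (w - 5)*(w^2 + 4*w + 4) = (w - 5)*(w + 2)*(w + 2)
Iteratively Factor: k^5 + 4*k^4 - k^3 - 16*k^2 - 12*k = (k + 1)*(k^4 + 3*k^3 - 4*k^2 - 12*k) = (k + 1)*(k + 2)*(k^3 + k^2 - 6*k) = k*(k + 1)*(k + 2)*(k^2 + k - 6) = k*(k - 2)*(k + 1)*(k + 2)*(k + 3)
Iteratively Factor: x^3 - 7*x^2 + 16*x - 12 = (x - 2)*(x^2 - 5*x + 6) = (x - 2)^2*(x - 3)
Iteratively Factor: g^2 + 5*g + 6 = (g + 3)*(g + 2)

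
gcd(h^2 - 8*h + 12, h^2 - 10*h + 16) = h - 2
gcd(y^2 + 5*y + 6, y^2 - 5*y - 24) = y + 3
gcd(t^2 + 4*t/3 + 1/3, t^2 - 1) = t + 1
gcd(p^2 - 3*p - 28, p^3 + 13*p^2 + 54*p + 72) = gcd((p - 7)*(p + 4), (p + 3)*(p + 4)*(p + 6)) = p + 4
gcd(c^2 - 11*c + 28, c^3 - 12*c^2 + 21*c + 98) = c - 7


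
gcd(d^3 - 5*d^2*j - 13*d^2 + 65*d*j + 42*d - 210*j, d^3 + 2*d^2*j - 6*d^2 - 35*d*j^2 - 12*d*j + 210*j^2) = d^2 - 5*d*j - 6*d + 30*j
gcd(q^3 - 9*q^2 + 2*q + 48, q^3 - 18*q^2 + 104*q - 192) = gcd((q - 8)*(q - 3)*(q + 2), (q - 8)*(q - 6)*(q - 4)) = q - 8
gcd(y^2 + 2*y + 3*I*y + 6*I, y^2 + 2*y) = y + 2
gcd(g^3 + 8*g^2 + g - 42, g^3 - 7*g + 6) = g^2 + g - 6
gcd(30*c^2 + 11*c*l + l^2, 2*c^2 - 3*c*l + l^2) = 1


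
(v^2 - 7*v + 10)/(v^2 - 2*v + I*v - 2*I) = (v - 5)/(v + I)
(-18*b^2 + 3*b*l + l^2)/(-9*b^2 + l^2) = (6*b + l)/(3*b + l)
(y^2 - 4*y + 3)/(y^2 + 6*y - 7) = (y - 3)/(y + 7)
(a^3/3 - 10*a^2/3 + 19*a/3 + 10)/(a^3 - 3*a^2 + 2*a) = (a^3 - 10*a^2 + 19*a + 30)/(3*a*(a^2 - 3*a + 2))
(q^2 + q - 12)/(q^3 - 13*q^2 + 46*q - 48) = (q + 4)/(q^2 - 10*q + 16)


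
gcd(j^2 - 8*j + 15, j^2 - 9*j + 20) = j - 5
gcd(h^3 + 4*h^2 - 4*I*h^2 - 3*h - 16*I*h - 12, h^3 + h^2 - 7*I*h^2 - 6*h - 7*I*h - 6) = h - I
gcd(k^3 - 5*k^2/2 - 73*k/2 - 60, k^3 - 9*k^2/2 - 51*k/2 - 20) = k^2 - 11*k/2 - 20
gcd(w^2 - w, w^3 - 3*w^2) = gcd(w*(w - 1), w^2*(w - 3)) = w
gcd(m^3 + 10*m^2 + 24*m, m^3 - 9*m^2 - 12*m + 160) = m + 4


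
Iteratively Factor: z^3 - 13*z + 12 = (z - 3)*(z^2 + 3*z - 4) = (z - 3)*(z + 4)*(z - 1)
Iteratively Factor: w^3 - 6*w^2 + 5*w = (w - 1)*(w^2 - 5*w) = w*(w - 1)*(w - 5)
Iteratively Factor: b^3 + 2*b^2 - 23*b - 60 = (b - 5)*(b^2 + 7*b + 12) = (b - 5)*(b + 3)*(b + 4)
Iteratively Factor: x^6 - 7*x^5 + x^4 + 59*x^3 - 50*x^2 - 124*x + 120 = (x - 2)*(x^5 - 5*x^4 - 9*x^3 + 41*x^2 + 32*x - 60) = (x - 2)*(x + 2)*(x^4 - 7*x^3 + 5*x^2 + 31*x - 30) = (x - 2)*(x + 2)^2*(x^3 - 9*x^2 + 23*x - 15) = (x - 2)*(x - 1)*(x + 2)^2*(x^2 - 8*x + 15) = (x - 5)*(x - 2)*(x - 1)*(x + 2)^2*(x - 3)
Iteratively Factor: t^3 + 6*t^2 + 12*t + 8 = (t + 2)*(t^2 + 4*t + 4) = (t + 2)^2*(t + 2)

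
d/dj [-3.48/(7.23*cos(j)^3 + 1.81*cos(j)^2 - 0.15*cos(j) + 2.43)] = (-75.4812*cos(j)^2 - 12.5976*cos(j) + 0.522)*sin(j)/(7.23*cos(j)^3 + 1.81*cos(j)^2 - 0.15*cos(j) + 2.43)^2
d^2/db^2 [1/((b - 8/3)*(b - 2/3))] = 486*(9*b^2 - 30*b + 28)/(729*b^6 - 7290*b^5 + 28188*b^4 - 52920*b^3 + 50112*b^2 - 23040*b + 4096)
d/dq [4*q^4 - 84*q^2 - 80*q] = 16*q^3 - 168*q - 80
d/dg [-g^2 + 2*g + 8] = 2 - 2*g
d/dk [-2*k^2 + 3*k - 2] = 3 - 4*k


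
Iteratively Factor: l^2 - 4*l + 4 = (l - 2)*(l - 2)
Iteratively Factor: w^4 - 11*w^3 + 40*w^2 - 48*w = (w - 4)*(w^3 - 7*w^2 + 12*w) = w*(w - 4)*(w^2 - 7*w + 12) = w*(w - 4)*(w - 3)*(w - 4)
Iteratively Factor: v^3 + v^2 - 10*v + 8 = (v - 1)*(v^2 + 2*v - 8) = (v - 2)*(v - 1)*(v + 4)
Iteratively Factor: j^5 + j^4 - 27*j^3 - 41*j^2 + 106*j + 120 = (j - 5)*(j^4 + 6*j^3 + 3*j^2 - 26*j - 24) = (j - 5)*(j + 1)*(j^3 + 5*j^2 - 2*j - 24) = (j - 5)*(j + 1)*(j + 3)*(j^2 + 2*j - 8) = (j - 5)*(j + 1)*(j + 3)*(j + 4)*(j - 2)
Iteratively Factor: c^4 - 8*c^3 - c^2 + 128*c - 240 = (c - 4)*(c^3 - 4*c^2 - 17*c + 60) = (c - 4)*(c + 4)*(c^2 - 8*c + 15) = (c - 5)*(c - 4)*(c + 4)*(c - 3)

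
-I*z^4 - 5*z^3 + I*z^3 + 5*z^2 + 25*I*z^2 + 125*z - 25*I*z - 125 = (z - 5)*(z + 5)*(z - 5*I)*(-I*z + I)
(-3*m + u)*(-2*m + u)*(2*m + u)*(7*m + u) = 84*m^4 - 16*m^3*u - 25*m^2*u^2 + 4*m*u^3 + u^4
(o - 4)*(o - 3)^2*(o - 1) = o^4 - 11*o^3 + 43*o^2 - 69*o + 36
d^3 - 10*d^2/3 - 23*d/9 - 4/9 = (d - 4)*(d + 1/3)^2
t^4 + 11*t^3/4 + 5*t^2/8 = t^2*(t + 1/4)*(t + 5/2)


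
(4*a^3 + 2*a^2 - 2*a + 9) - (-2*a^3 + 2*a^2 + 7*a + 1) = 6*a^3 - 9*a + 8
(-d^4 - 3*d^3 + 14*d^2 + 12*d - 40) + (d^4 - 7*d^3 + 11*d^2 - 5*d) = -10*d^3 + 25*d^2 + 7*d - 40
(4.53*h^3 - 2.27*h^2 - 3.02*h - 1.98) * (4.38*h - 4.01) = 19.8414*h^4 - 28.1079*h^3 - 4.1249*h^2 + 3.4378*h + 7.9398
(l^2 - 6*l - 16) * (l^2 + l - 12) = l^4 - 5*l^3 - 34*l^2 + 56*l + 192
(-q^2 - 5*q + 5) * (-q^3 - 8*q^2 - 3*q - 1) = q^5 + 13*q^4 + 38*q^3 - 24*q^2 - 10*q - 5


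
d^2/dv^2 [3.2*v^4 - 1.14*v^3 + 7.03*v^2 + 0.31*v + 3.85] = 38.4*v^2 - 6.84*v + 14.06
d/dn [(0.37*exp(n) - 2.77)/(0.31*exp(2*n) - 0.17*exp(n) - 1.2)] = (-0.1147*exp(2*n) + 1.7174*exp(n) - 0.9149)*exp(n)/(0.0961*exp(4*n) - 0.1054*exp(3*n) - 0.7151*exp(2*n) + 0.408*exp(n) + 1.44)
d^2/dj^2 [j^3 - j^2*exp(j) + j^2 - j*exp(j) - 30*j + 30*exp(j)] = -j^2*exp(j) - 5*j*exp(j) + 6*j + 26*exp(j) + 2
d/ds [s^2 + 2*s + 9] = 2*s + 2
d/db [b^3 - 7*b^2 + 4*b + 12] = 3*b^2 - 14*b + 4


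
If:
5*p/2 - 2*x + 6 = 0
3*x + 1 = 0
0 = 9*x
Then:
No Solution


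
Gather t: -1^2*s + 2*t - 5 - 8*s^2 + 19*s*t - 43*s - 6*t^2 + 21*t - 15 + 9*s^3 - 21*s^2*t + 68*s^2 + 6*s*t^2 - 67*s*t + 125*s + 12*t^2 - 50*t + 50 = 9*s^3 + 60*s^2 + 81*s + t^2*(6*s + 6) + t*(-21*s^2 - 48*s - 27) + 30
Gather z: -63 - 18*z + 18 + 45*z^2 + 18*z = 45*z^2 - 45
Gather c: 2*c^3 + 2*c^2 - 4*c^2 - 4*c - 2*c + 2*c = 2*c^3 - 2*c^2 - 4*c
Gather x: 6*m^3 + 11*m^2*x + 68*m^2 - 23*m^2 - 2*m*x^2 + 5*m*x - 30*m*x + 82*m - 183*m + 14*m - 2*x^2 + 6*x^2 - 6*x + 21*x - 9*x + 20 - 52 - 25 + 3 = 6*m^3 + 45*m^2 - 87*m + x^2*(4 - 2*m) + x*(11*m^2 - 25*m + 6) - 54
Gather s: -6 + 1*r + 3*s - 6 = r + 3*s - 12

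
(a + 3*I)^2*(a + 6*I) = a^3 + 12*I*a^2 - 45*a - 54*I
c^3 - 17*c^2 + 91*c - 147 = (c - 7)^2*(c - 3)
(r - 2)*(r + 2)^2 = r^3 + 2*r^2 - 4*r - 8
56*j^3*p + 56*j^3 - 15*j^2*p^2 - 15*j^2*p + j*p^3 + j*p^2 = (-8*j + p)*(-7*j + p)*(j*p + j)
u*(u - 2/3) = u^2 - 2*u/3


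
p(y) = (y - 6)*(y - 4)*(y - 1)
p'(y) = (y - 6)*(y - 4) + (y - 6)*(y - 1) + (y - 4)*(y - 1)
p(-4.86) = -563.85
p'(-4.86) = 211.78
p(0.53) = -8.92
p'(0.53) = 23.18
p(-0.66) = -51.52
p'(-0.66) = 49.83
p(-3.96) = -393.24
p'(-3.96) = 168.16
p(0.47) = -10.35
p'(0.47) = 24.32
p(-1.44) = -98.76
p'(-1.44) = 71.90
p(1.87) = 7.65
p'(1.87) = 3.35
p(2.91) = 6.43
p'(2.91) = -4.62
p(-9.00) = -1950.00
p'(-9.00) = 475.00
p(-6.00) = -840.00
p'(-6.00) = 274.00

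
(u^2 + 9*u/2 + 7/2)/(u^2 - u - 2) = (u + 7/2)/(u - 2)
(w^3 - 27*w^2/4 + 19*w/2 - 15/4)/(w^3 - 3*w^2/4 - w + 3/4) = (w - 5)/(w + 1)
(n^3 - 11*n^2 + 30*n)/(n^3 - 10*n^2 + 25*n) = (n - 6)/(n - 5)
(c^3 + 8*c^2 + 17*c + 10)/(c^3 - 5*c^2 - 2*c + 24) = (c^2 + 6*c + 5)/(c^2 - 7*c + 12)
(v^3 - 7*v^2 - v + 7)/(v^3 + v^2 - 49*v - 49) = (v - 1)/(v + 7)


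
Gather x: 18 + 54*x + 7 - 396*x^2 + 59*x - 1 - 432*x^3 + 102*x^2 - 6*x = -432*x^3 - 294*x^2 + 107*x + 24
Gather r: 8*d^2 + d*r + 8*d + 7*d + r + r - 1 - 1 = 8*d^2 + 15*d + r*(d + 2) - 2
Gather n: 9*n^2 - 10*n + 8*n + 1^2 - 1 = 9*n^2 - 2*n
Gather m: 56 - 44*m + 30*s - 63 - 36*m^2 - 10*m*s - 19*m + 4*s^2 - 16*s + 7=-36*m^2 + m*(-10*s - 63) + 4*s^2 + 14*s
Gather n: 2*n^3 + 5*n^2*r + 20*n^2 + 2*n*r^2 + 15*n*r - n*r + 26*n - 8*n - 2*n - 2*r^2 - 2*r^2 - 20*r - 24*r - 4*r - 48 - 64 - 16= 2*n^3 + n^2*(5*r + 20) + n*(2*r^2 + 14*r + 16) - 4*r^2 - 48*r - 128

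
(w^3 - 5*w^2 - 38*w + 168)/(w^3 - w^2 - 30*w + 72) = (w - 7)/(w - 3)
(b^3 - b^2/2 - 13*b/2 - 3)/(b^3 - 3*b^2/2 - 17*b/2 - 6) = (-2*b^3 + b^2 + 13*b + 6)/(-2*b^3 + 3*b^2 + 17*b + 12)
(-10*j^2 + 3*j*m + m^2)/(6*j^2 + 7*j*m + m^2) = (-10*j^2 + 3*j*m + m^2)/(6*j^2 + 7*j*m + m^2)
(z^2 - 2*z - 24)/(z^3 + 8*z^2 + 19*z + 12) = (z - 6)/(z^2 + 4*z + 3)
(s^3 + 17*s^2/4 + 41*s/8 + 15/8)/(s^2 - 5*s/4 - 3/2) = (2*s^2 + 7*s + 5)/(2*(s - 2))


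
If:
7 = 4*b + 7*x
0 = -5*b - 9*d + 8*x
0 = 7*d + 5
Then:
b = 101/67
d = -5/7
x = 65/469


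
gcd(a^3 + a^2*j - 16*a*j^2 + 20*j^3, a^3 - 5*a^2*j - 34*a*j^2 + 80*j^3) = a^2 + 3*a*j - 10*j^2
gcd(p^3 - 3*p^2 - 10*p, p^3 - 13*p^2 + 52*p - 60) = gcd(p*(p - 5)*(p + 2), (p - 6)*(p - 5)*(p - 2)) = p - 5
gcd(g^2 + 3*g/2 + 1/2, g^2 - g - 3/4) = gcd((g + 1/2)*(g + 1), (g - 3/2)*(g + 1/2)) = g + 1/2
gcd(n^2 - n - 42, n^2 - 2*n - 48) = n + 6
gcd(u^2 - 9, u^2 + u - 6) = u + 3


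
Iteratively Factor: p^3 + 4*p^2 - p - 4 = (p - 1)*(p^2 + 5*p + 4) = (p - 1)*(p + 1)*(p + 4)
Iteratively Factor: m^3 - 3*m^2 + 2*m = (m - 1)*(m^2 - 2*m) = (m - 2)*(m - 1)*(m)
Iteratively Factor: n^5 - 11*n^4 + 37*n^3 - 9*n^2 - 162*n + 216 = (n - 3)*(n^4 - 8*n^3 + 13*n^2 + 30*n - 72) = (n - 4)*(n - 3)*(n^3 - 4*n^2 - 3*n + 18) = (n - 4)*(n - 3)^2*(n^2 - n - 6) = (n - 4)*(n - 3)^3*(n + 2)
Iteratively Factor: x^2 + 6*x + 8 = (x + 4)*(x + 2)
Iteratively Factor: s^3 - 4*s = (s + 2)*(s^2 - 2*s) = (s - 2)*(s + 2)*(s)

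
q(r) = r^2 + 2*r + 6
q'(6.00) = 14.00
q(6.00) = 54.00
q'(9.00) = 20.00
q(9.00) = 105.00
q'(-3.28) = -4.56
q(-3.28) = 10.20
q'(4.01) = 10.02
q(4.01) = 30.10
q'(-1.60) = -1.20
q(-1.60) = 5.36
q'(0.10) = 2.20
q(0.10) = 6.21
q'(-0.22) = 1.56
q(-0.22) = 5.61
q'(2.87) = 7.74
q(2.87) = 19.98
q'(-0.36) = 1.28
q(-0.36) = 5.41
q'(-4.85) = -7.70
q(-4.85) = 19.82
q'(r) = 2*r + 2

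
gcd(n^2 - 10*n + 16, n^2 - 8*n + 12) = n - 2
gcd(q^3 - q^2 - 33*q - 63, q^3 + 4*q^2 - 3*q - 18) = q^2 + 6*q + 9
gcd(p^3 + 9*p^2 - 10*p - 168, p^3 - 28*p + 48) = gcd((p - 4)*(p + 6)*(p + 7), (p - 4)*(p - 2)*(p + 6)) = p^2 + 2*p - 24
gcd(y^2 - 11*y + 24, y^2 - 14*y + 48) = y - 8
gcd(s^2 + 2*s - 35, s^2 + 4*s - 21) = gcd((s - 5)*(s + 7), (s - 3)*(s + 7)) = s + 7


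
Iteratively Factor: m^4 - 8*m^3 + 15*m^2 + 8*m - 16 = (m - 4)*(m^3 - 4*m^2 - m + 4) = (m - 4)^2*(m^2 - 1) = (m - 4)^2*(m - 1)*(m + 1)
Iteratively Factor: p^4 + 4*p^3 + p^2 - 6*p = (p + 3)*(p^3 + p^2 - 2*p) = (p - 1)*(p + 3)*(p^2 + 2*p) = p*(p - 1)*(p + 3)*(p + 2)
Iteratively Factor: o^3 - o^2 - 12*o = (o)*(o^2 - o - 12) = o*(o + 3)*(o - 4)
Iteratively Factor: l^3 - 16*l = (l)*(l^2 - 16) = l*(l + 4)*(l - 4)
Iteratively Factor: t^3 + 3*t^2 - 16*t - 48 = (t + 4)*(t^2 - t - 12) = (t + 3)*(t + 4)*(t - 4)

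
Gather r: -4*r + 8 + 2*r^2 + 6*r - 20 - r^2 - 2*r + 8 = r^2 - 4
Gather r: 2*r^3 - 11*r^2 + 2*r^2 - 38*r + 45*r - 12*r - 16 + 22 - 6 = 2*r^3 - 9*r^2 - 5*r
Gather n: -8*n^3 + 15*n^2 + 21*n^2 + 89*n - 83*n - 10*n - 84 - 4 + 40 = -8*n^3 + 36*n^2 - 4*n - 48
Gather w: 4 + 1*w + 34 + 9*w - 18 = 10*w + 20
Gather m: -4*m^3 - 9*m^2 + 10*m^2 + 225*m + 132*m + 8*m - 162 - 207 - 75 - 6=-4*m^3 + m^2 + 365*m - 450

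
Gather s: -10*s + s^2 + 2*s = s^2 - 8*s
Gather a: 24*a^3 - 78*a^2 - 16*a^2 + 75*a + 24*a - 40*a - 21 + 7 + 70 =24*a^3 - 94*a^2 + 59*a + 56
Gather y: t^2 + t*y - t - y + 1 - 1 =t^2 - t + y*(t - 1)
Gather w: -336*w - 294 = -336*w - 294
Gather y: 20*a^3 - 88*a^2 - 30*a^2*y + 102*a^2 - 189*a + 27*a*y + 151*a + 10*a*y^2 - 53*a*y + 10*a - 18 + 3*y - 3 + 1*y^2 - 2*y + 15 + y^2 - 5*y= 20*a^3 + 14*a^2 - 28*a + y^2*(10*a + 2) + y*(-30*a^2 - 26*a - 4) - 6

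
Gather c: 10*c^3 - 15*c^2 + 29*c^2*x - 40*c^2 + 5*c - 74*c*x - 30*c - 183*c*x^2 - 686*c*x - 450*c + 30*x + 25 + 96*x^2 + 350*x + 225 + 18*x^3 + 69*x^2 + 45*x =10*c^3 + c^2*(29*x - 55) + c*(-183*x^2 - 760*x - 475) + 18*x^3 + 165*x^2 + 425*x + 250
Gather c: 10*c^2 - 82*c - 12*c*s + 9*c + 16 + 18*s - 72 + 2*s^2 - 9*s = 10*c^2 + c*(-12*s - 73) + 2*s^2 + 9*s - 56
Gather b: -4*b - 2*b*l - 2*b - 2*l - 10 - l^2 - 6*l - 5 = b*(-2*l - 6) - l^2 - 8*l - 15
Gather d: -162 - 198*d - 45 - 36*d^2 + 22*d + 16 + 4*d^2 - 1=-32*d^2 - 176*d - 192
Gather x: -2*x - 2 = -2*x - 2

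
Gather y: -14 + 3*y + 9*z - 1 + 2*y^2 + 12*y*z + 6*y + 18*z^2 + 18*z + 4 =2*y^2 + y*(12*z + 9) + 18*z^2 + 27*z - 11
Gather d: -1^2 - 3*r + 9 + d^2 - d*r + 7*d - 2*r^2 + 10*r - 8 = d^2 + d*(7 - r) - 2*r^2 + 7*r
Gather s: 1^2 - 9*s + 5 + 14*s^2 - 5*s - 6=14*s^2 - 14*s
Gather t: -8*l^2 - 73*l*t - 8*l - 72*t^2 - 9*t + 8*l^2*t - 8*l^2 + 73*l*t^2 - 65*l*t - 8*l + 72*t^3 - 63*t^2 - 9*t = -16*l^2 - 16*l + 72*t^3 + t^2*(73*l - 135) + t*(8*l^2 - 138*l - 18)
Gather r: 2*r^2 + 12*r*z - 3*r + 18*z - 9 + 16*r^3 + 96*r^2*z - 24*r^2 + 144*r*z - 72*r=16*r^3 + r^2*(96*z - 22) + r*(156*z - 75) + 18*z - 9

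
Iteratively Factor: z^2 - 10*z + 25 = (z - 5)*(z - 5)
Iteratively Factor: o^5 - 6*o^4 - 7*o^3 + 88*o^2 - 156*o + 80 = (o - 5)*(o^4 - o^3 - 12*o^2 + 28*o - 16) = (o - 5)*(o - 2)*(o^3 + o^2 - 10*o + 8) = (o - 5)*(o - 2)*(o + 4)*(o^2 - 3*o + 2) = (o - 5)*(o - 2)^2*(o + 4)*(o - 1)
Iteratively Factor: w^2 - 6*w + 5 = (w - 5)*(w - 1)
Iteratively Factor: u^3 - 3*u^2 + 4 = (u - 2)*(u^2 - u - 2) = (u - 2)^2*(u + 1)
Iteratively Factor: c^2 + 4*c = (c)*(c + 4)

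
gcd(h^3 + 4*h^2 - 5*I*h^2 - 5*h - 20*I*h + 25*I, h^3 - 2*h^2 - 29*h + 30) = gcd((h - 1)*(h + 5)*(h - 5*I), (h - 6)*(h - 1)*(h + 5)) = h^2 + 4*h - 5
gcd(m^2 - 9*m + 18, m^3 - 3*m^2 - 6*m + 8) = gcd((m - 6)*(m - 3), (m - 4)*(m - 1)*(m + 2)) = 1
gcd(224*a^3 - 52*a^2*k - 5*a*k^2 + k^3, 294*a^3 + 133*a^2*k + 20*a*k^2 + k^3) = 7*a + k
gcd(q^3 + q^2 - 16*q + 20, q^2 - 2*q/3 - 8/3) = q - 2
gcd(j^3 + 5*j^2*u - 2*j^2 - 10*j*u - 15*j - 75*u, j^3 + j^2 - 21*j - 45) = j^2 - 2*j - 15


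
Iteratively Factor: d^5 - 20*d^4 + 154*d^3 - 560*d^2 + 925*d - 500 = (d - 1)*(d^4 - 19*d^3 + 135*d^2 - 425*d + 500) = (d - 5)*(d - 1)*(d^3 - 14*d^2 + 65*d - 100) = (d - 5)*(d - 4)*(d - 1)*(d^2 - 10*d + 25) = (d - 5)^2*(d - 4)*(d - 1)*(d - 5)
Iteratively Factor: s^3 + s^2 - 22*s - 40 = (s + 4)*(s^2 - 3*s - 10) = (s - 5)*(s + 4)*(s + 2)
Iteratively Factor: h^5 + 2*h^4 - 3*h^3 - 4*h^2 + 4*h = (h)*(h^4 + 2*h^3 - 3*h^2 - 4*h + 4) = h*(h + 2)*(h^3 - 3*h + 2) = h*(h + 2)^2*(h^2 - 2*h + 1) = h*(h - 1)*(h + 2)^2*(h - 1)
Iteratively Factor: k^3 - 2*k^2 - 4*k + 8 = (k + 2)*(k^2 - 4*k + 4) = (k - 2)*(k + 2)*(k - 2)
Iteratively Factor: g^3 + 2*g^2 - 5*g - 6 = (g + 3)*(g^2 - g - 2) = (g + 1)*(g + 3)*(g - 2)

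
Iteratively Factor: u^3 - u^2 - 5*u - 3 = (u + 1)*(u^2 - 2*u - 3) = (u - 3)*(u + 1)*(u + 1)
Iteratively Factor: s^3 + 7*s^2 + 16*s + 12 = (s + 2)*(s^2 + 5*s + 6) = (s + 2)*(s + 3)*(s + 2)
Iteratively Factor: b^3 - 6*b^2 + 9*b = (b)*(b^2 - 6*b + 9) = b*(b - 3)*(b - 3)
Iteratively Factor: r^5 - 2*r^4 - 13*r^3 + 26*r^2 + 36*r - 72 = (r + 2)*(r^4 - 4*r^3 - 5*r^2 + 36*r - 36) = (r - 2)*(r + 2)*(r^3 - 2*r^2 - 9*r + 18) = (r - 3)*(r - 2)*(r + 2)*(r^2 + r - 6) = (r - 3)*(r - 2)^2*(r + 2)*(r + 3)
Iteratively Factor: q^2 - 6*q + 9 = (q - 3)*(q - 3)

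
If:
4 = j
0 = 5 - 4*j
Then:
No Solution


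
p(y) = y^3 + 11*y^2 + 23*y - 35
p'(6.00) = 263.00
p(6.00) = 715.00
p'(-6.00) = -1.00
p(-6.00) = 7.00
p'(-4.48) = -15.35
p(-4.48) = -7.18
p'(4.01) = 159.46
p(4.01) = 298.59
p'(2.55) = 98.61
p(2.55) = 111.76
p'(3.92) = 155.34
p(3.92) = 284.43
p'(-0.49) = 12.94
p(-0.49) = -43.75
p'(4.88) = 201.80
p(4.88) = 455.41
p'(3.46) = 135.03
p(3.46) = 217.69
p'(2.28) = 88.76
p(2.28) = 86.47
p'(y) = 3*y^2 + 22*y + 23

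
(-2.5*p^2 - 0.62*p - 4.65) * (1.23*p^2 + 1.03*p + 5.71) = -3.075*p^4 - 3.3376*p^3 - 20.6331*p^2 - 8.3297*p - 26.5515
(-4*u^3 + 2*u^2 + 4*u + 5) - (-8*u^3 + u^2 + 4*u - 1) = 4*u^3 + u^2 + 6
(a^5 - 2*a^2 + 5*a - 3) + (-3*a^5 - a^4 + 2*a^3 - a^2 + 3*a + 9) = -2*a^5 - a^4 + 2*a^3 - 3*a^2 + 8*a + 6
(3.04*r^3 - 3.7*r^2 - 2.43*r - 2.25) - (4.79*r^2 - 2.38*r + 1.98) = 3.04*r^3 - 8.49*r^2 - 0.0500000000000003*r - 4.23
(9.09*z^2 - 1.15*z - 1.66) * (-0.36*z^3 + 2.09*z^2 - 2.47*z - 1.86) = -3.2724*z^5 + 19.4121*z^4 - 24.2582*z^3 - 17.5363*z^2 + 6.2392*z + 3.0876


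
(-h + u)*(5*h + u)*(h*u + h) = -5*h^3*u - 5*h^3 + 4*h^2*u^2 + 4*h^2*u + h*u^3 + h*u^2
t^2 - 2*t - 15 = (t - 5)*(t + 3)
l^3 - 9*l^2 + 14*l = l*(l - 7)*(l - 2)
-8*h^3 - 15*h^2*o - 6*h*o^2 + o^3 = (-8*h + o)*(h + o)^2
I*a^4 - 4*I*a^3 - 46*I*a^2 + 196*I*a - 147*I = (a - 7)*(a - 3)*(a + 7)*(I*a - I)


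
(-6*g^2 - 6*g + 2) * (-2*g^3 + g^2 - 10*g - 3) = 12*g^5 + 6*g^4 + 50*g^3 + 80*g^2 - 2*g - 6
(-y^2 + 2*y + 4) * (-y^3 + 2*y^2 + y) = y^5 - 4*y^4 - y^3 + 10*y^2 + 4*y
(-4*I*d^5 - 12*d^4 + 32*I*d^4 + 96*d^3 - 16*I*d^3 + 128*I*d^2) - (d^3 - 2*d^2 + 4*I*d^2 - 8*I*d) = -4*I*d^5 - 12*d^4 + 32*I*d^4 + 95*d^3 - 16*I*d^3 + 2*d^2 + 124*I*d^2 + 8*I*d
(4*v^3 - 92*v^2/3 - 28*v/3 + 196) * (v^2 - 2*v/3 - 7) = 4*v^5 - 100*v^4/3 - 152*v^3/9 + 3752*v^2/9 - 196*v/3 - 1372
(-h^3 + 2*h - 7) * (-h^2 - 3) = h^5 + h^3 + 7*h^2 - 6*h + 21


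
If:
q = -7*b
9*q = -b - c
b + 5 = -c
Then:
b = -5/63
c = -310/63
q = 5/9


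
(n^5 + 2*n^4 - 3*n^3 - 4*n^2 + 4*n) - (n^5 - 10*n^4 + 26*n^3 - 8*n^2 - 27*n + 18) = 12*n^4 - 29*n^3 + 4*n^2 + 31*n - 18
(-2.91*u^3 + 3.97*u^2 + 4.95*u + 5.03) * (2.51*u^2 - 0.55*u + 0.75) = -7.3041*u^5 + 11.5652*u^4 + 8.0585*u^3 + 12.8803*u^2 + 0.946*u + 3.7725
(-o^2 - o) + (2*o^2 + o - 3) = o^2 - 3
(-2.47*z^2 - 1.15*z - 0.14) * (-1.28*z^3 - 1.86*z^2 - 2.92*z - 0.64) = 3.1616*z^5 + 6.0662*z^4 + 9.5306*z^3 + 5.1992*z^2 + 1.1448*z + 0.0896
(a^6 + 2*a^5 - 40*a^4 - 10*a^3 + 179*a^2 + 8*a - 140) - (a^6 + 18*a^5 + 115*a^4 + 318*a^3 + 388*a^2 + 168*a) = -16*a^5 - 155*a^4 - 328*a^3 - 209*a^2 - 160*a - 140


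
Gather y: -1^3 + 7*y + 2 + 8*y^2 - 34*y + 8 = 8*y^2 - 27*y + 9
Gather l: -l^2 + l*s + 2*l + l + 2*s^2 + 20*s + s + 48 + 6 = -l^2 + l*(s + 3) + 2*s^2 + 21*s + 54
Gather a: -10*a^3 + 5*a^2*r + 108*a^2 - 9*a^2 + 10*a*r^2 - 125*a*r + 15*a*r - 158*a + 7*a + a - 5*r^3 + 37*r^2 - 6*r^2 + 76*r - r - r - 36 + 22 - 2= -10*a^3 + a^2*(5*r + 99) + a*(10*r^2 - 110*r - 150) - 5*r^3 + 31*r^2 + 74*r - 16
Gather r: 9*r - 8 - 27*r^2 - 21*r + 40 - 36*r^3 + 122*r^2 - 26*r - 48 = -36*r^3 + 95*r^2 - 38*r - 16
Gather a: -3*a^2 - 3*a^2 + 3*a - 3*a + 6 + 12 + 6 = 24 - 6*a^2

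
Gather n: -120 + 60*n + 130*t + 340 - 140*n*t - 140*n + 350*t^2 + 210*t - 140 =n*(-140*t - 80) + 350*t^2 + 340*t + 80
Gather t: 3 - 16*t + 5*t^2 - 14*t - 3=5*t^2 - 30*t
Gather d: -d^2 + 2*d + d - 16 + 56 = -d^2 + 3*d + 40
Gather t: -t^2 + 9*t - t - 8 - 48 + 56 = -t^2 + 8*t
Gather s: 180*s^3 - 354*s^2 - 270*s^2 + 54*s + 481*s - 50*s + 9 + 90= 180*s^3 - 624*s^2 + 485*s + 99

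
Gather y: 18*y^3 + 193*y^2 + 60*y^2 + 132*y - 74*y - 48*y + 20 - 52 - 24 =18*y^3 + 253*y^2 + 10*y - 56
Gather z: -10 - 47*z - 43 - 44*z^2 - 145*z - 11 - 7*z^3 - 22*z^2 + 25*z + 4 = -7*z^3 - 66*z^2 - 167*z - 60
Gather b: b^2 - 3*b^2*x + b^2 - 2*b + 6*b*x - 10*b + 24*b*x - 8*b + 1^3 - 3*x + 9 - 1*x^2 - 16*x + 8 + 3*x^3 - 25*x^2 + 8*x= b^2*(2 - 3*x) + b*(30*x - 20) + 3*x^3 - 26*x^2 - 11*x + 18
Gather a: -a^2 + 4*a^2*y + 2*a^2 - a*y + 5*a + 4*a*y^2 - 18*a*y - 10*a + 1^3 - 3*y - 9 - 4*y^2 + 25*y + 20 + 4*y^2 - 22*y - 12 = a^2*(4*y + 1) + a*(4*y^2 - 19*y - 5)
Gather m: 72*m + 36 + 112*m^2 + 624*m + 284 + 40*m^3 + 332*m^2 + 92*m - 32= 40*m^3 + 444*m^2 + 788*m + 288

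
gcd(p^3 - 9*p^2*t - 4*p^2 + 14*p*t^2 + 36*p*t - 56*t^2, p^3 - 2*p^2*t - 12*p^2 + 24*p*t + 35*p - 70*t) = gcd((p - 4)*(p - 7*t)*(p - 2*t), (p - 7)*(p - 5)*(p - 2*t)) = p - 2*t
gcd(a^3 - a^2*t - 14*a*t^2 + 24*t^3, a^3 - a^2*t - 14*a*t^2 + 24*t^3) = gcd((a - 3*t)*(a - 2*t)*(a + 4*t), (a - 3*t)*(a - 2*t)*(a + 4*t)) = a^3 - a^2*t - 14*a*t^2 + 24*t^3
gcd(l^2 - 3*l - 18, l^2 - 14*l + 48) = l - 6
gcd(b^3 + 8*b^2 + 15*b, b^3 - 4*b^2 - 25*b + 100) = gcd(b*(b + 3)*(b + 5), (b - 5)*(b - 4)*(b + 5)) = b + 5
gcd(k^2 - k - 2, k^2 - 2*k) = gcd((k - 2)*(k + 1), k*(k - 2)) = k - 2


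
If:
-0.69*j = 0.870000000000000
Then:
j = -1.26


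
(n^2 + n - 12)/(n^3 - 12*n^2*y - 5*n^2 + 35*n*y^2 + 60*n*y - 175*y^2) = (n^2 + n - 12)/(n^3 - 12*n^2*y - 5*n^2 + 35*n*y^2 + 60*n*y - 175*y^2)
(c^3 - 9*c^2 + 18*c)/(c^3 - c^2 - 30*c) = (c - 3)/(c + 5)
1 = 1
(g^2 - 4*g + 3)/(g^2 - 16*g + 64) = (g^2 - 4*g + 3)/(g^2 - 16*g + 64)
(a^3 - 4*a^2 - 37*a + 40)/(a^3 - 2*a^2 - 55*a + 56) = (a + 5)/(a + 7)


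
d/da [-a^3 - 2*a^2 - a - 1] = -3*a^2 - 4*a - 1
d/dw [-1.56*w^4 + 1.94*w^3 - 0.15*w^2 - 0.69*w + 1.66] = -6.24*w^3 + 5.82*w^2 - 0.3*w - 0.69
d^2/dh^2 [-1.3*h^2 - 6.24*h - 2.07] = -2.60000000000000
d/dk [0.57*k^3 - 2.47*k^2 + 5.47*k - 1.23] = 1.71*k^2 - 4.94*k + 5.47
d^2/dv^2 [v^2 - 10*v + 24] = 2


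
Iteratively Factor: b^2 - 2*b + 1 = (b - 1)*(b - 1)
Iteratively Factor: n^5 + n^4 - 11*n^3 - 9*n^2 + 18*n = (n - 1)*(n^4 + 2*n^3 - 9*n^2 - 18*n) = (n - 1)*(n + 3)*(n^3 - n^2 - 6*n) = (n - 3)*(n - 1)*(n + 3)*(n^2 + 2*n) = n*(n - 3)*(n - 1)*(n + 3)*(n + 2)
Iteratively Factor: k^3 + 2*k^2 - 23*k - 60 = (k + 3)*(k^2 - k - 20) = (k - 5)*(k + 3)*(k + 4)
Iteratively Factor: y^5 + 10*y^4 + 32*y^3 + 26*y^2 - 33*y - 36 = (y + 1)*(y^4 + 9*y^3 + 23*y^2 + 3*y - 36) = (y + 1)*(y + 4)*(y^3 + 5*y^2 + 3*y - 9) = (y + 1)*(y + 3)*(y + 4)*(y^2 + 2*y - 3) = (y - 1)*(y + 1)*(y + 3)*(y + 4)*(y + 3)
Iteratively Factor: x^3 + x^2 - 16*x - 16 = (x + 4)*(x^2 - 3*x - 4) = (x - 4)*(x + 4)*(x + 1)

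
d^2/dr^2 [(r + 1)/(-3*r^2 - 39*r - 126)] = 2*(-(r + 1)*(2*r + 13)^2 + (3*r + 14)*(r^2 + 13*r + 42))/(3*(r^2 + 13*r + 42)^3)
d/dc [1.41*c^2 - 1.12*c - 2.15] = 2.82*c - 1.12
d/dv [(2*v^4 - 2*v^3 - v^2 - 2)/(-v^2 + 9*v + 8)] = (-4*v^5 + 56*v^4 + 28*v^3 - 57*v^2 - 20*v + 18)/(v^4 - 18*v^3 + 65*v^2 + 144*v + 64)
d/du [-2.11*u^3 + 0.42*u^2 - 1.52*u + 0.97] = -6.33*u^2 + 0.84*u - 1.52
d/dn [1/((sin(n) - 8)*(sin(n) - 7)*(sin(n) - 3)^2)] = (-4*sin(n)^2 + 51*sin(n) - 157)*cos(n)/((sin(n) - 8)^2*(sin(n) - 7)^2*(sin(n) - 3)^3)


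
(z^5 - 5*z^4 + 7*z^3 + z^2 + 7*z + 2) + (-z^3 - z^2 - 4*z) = z^5 - 5*z^4 + 6*z^3 + 3*z + 2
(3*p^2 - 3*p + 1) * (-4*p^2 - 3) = -12*p^4 + 12*p^3 - 13*p^2 + 9*p - 3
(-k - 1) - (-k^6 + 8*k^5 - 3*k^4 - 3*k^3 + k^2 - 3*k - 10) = k^6 - 8*k^5 + 3*k^4 + 3*k^3 - k^2 + 2*k + 9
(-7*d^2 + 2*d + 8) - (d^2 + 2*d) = 8 - 8*d^2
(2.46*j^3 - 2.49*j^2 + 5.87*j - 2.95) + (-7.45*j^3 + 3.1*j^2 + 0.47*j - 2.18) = -4.99*j^3 + 0.61*j^2 + 6.34*j - 5.13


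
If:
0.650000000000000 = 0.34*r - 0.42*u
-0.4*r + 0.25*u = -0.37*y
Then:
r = 1.87228915662651*y - 1.9578313253012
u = 1.51566265060241*y - 3.13253012048193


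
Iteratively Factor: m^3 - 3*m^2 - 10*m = (m - 5)*(m^2 + 2*m) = m*(m - 5)*(m + 2)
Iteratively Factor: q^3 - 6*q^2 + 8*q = (q - 4)*(q^2 - 2*q) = (q - 4)*(q - 2)*(q)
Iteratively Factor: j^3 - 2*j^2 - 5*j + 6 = (j - 1)*(j^2 - j - 6) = (j - 1)*(j + 2)*(j - 3)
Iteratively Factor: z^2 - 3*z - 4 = (z - 4)*(z + 1)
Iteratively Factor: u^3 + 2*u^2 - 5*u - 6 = (u + 1)*(u^2 + u - 6) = (u - 2)*(u + 1)*(u + 3)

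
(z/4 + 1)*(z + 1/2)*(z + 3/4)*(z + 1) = z^4/4 + 25*z^3/16 + 85*z^2/32 + 55*z/32 + 3/8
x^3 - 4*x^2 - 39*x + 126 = (x - 7)*(x - 3)*(x + 6)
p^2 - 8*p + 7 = (p - 7)*(p - 1)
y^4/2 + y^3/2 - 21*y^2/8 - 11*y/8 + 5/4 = (y/2 + 1/2)*(y - 2)*(y - 1/2)*(y + 5/2)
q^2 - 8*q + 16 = (q - 4)^2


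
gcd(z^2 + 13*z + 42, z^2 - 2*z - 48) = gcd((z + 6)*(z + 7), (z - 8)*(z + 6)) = z + 6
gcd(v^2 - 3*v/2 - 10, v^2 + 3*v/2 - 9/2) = 1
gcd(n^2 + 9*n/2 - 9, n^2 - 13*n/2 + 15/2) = n - 3/2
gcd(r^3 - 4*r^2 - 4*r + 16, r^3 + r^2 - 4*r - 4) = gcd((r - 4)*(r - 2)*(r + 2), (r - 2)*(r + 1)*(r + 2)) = r^2 - 4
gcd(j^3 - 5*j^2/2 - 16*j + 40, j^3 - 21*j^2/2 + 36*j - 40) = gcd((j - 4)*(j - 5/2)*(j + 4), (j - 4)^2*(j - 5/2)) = j^2 - 13*j/2 + 10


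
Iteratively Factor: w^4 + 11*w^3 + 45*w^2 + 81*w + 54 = (w + 2)*(w^3 + 9*w^2 + 27*w + 27) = (w + 2)*(w + 3)*(w^2 + 6*w + 9) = (w + 2)*(w + 3)^2*(w + 3)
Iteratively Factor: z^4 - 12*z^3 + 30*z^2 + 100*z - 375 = (z - 5)*(z^3 - 7*z^2 - 5*z + 75) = (z - 5)^2*(z^2 - 2*z - 15) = (z - 5)^2*(z + 3)*(z - 5)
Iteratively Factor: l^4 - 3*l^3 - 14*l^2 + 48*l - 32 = (l - 4)*(l^3 + l^2 - 10*l + 8) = (l - 4)*(l - 2)*(l^2 + 3*l - 4) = (l - 4)*(l - 2)*(l - 1)*(l + 4)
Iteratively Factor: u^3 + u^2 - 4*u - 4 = (u + 2)*(u^2 - u - 2) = (u - 2)*(u + 2)*(u + 1)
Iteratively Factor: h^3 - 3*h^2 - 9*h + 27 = (h - 3)*(h^2 - 9) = (h - 3)*(h + 3)*(h - 3)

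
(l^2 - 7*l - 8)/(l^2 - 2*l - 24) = (-l^2 + 7*l + 8)/(-l^2 + 2*l + 24)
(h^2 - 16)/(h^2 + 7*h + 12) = (h - 4)/(h + 3)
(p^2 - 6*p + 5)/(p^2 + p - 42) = (p^2 - 6*p + 5)/(p^2 + p - 42)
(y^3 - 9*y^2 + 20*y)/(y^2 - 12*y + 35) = y*(y - 4)/(y - 7)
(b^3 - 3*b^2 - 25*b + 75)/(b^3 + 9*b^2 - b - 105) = (b - 5)/(b + 7)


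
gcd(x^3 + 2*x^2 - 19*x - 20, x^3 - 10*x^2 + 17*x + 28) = x^2 - 3*x - 4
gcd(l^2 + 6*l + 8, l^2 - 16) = l + 4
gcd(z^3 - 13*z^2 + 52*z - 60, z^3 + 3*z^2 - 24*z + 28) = z - 2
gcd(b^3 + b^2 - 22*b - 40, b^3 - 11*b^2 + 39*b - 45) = b - 5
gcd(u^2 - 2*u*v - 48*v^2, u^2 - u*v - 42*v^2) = u + 6*v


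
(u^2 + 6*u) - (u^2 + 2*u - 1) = 4*u + 1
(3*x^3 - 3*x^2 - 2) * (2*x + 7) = 6*x^4 + 15*x^3 - 21*x^2 - 4*x - 14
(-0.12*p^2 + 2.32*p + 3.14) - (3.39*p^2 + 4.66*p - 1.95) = -3.51*p^2 - 2.34*p + 5.09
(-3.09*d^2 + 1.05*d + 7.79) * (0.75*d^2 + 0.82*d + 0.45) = -2.3175*d^4 - 1.7463*d^3 + 5.313*d^2 + 6.8603*d + 3.5055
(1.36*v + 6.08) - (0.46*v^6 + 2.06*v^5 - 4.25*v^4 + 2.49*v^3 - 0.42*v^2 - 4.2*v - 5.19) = -0.46*v^6 - 2.06*v^5 + 4.25*v^4 - 2.49*v^3 + 0.42*v^2 + 5.56*v + 11.27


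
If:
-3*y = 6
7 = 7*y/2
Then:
No Solution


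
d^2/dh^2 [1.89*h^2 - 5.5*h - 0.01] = 3.78000000000000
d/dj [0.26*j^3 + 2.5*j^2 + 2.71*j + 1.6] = 0.78*j^2 + 5.0*j + 2.71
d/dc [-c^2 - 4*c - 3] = -2*c - 4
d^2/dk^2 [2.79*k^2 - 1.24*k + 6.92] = 5.58000000000000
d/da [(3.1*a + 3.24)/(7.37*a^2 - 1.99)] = (22.847*a^2 - 14.74*a*(3.1*a + 3.24) - 6.169)/(7.37*a^2 - 1.99)^2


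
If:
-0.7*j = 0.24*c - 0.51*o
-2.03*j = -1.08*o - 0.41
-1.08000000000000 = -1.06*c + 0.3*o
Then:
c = 2.59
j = 3.15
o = 5.54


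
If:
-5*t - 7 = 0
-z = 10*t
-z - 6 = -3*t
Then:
No Solution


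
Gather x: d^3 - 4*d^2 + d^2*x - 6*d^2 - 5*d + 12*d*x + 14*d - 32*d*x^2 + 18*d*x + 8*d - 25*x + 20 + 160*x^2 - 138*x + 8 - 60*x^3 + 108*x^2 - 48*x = d^3 - 10*d^2 + 17*d - 60*x^3 + x^2*(268 - 32*d) + x*(d^2 + 30*d - 211) + 28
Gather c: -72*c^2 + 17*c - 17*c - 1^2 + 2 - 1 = -72*c^2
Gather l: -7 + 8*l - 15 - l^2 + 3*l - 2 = -l^2 + 11*l - 24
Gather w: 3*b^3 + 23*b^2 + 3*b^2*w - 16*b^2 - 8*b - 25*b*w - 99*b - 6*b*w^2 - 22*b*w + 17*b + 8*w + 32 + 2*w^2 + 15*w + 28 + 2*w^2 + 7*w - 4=3*b^3 + 7*b^2 - 90*b + w^2*(4 - 6*b) + w*(3*b^2 - 47*b + 30) + 56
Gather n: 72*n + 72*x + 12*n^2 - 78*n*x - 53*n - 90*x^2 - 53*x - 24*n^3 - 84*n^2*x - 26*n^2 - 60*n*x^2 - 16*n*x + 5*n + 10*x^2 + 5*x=-24*n^3 + n^2*(-84*x - 14) + n*(-60*x^2 - 94*x + 24) - 80*x^2 + 24*x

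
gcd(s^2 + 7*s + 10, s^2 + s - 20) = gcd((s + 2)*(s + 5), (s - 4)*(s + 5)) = s + 5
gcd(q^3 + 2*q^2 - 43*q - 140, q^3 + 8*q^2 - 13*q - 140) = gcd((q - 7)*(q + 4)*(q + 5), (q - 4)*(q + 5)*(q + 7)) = q + 5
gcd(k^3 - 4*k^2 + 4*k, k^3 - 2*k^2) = k^2 - 2*k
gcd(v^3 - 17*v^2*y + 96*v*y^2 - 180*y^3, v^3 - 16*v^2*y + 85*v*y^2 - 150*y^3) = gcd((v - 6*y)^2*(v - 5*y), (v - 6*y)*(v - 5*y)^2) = v^2 - 11*v*y + 30*y^2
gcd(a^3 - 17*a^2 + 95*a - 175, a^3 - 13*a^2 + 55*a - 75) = a^2 - 10*a + 25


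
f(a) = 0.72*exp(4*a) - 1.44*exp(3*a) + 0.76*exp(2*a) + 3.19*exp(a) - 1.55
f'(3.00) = 434405.76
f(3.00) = 105884.14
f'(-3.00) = 0.16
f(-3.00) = -1.39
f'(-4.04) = 0.06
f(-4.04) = -1.49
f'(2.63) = 95501.99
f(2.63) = 23018.92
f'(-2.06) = 0.42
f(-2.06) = -1.13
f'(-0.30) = 2.31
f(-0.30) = 0.86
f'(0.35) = 6.92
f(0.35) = 3.31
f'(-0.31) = 2.29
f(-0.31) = 0.84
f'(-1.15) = 1.05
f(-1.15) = -0.50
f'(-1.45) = 0.78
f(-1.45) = -0.78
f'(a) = 2.88*exp(4*a) - 4.32*exp(3*a) + 1.52*exp(2*a) + 3.19*exp(a) = (2.88*exp(3*a) - 4.32*exp(2*a) + 1.52*exp(a) + 3.19)*exp(a)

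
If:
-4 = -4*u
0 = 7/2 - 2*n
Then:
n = 7/4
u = 1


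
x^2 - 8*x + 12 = (x - 6)*(x - 2)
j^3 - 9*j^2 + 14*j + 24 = (j - 6)*(j - 4)*(j + 1)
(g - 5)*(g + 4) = g^2 - g - 20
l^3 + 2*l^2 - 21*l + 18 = (l - 3)*(l - 1)*(l + 6)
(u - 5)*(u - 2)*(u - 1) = u^3 - 8*u^2 + 17*u - 10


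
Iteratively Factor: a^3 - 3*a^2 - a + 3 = (a - 1)*(a^2 - 2*a - 3) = (a - 3)*(a - 1)*(a + 1)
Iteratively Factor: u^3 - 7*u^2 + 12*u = (u)*(u^2 - 7*u + 12) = u*(u - 4)*(u - 3)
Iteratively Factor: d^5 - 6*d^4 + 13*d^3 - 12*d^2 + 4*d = (d)*(d^4 - 6*d^3 + 13*d^2 - 12*d + 4) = d*(d - 2)*(d^3 - 4*d^2 + 5*d - 2) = d*(d - 2)^2*(d^2 - 2*d + 1) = d*(d - 2)^2*(d - 1)*(d - 1)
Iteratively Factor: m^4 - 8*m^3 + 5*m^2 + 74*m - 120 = (m - 5)*(m^3 - 3*m^2 - 10*m + 24) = (m - 5)*(m - 2)*(m^2 - m - 12) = (m - 5)*(m - 4)*(m - 2)*(m + 3)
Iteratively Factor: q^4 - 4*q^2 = (q)*(q^3 - 4*q) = q*(q - 2)*(q^2 + 2*q) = q^2*(q - 2)*(q + 2)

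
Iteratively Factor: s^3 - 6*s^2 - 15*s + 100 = (s + 4)*(s^2 - 10*s + 25) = (s - 5)*(s + 4)*(s - 5)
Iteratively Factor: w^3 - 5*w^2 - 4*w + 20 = (w + 2)*(w^2 - 7*w + 10) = (w - 2)*(w + 2)*(w - 5)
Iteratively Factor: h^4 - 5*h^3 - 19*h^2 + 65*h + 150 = (h + 3)*(h^3 - 8*h^2 + 5*h + 50) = (h + 2)*(h + 3)*(h^2 - 10*h + 25) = (h - 5)*(h + 2)*(h + 3)*(h - 5)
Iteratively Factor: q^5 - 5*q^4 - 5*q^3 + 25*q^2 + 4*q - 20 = (q + 2)*(q^4 - 7*q^3 + 9*q^2 + 7*q - 10) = (q - 1)*(q + 2)*(q^3 - 6*q^2 + 3*q + 10) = (q - 5)*(q - 1)*(q + 2)*(q^2 - q - 2) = (q - 5)*(q - 2)*(q - 1)*(q + 2)*(q + 1)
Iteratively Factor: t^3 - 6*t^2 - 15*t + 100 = (t - 5)*(t^2 - t - 20) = (t - 5)^2*(t + 4)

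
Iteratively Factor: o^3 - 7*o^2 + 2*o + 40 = (o - 4)*(o^2 - 3*o - 10) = (o - 4)*(o + 2)*(o - 5)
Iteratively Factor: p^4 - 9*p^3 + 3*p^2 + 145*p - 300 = (p - 3)*(p^3 - 6*p^2 - 15*p + 100) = (p - 3)*(p + 4)*(p^2 - 10*p + 25) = (p - 5)*(p - 3)*(p + 4)*(p - 5)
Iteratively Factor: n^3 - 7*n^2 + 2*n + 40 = (n - 5)*(n^2 - 2*n - 8) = (n - 5)*(n - 4)*(n + 2)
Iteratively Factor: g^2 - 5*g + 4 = (g - 1)*(g - 4)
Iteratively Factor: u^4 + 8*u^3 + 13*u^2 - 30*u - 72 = (u + 3)*(u^3 + 5*u^2 - 2*u - 24) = (u - 2)*(u + 3)*(u^2 + 7*u + 12) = (u - 2)*(u + 3)^2*(u + 4)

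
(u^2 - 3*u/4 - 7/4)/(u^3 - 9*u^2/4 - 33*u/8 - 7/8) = 2*(4*u - 7)/(8*u^2 - 26*u - 7)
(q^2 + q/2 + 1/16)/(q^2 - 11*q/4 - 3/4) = (q + 1/4)/(q - 3)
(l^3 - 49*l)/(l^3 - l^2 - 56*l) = (l - 7)/(l - 8)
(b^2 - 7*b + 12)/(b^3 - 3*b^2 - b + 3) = (b - 4)/(b^2 - 1)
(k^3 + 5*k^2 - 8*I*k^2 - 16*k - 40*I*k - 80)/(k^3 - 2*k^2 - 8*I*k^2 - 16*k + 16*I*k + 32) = (k + 5)/(k - 2)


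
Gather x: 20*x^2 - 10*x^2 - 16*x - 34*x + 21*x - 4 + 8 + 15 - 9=10*x^2 - 29*x + 10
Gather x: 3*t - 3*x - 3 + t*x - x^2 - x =3*t - x^2 + x*(t - 4) - 3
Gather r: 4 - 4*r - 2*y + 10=-4*r - 2*y + 14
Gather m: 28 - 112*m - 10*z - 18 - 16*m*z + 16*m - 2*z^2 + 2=m*(-16*z - 96) - 2*z^2 - 10*z + 12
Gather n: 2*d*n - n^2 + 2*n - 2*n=2*d*n - n^2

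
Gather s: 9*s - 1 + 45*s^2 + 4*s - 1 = 45*s^2 + 13*s - 2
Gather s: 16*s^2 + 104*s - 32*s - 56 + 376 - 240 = 16*s^2 + 72*s + 80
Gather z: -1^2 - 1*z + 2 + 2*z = z + 1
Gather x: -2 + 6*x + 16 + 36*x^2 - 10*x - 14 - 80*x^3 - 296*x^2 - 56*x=-80*x^3 - 260*x^2 - 60*x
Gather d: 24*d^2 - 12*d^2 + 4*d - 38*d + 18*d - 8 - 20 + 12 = 12*d^2 - 16*d - 16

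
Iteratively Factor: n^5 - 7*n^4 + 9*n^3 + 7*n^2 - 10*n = (n + 1)*(n^4 - 8*n^3 + 17*n^2 - 10*n) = n*(n + 1)*(n^3 - 8*n^2 + 17*n - 10) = n*(n - 1)*(n + 1)*(n^2 - 7*n + 10) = n*(n - 5)*(n - 1)*(n + 1)*(n - 2)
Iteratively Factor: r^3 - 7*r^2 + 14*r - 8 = (r - 1)*(r^2 - 6*r + 8) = (r - 4)*(r - 1)*(r - 2)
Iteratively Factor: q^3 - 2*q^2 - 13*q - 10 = (q + 1)*(q^2 - 3*q - 10) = (q + 1)*(q + 2)*(q - 5)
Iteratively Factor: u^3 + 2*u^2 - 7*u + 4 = (u - 1)*(u^2 + 3*u - 4) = (u - 1)^2*(u + 4)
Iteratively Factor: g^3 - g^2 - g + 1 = (g + 1)*(g^2 - 2*g + 1) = (g - 1)*(g + 1)*(g - 1)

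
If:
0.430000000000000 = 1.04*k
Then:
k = 0.41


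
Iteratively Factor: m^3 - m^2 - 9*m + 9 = (m + 3)*(m^2 - 4*m + 3) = (m - 3)*(m + 3)*(m - 1)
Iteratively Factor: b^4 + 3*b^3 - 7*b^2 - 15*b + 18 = (b - 2)*(b^3 + 5*b^2 + 3*b - 9) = (b - 2)*(b + 3)*(b^2 + 2*b - 3) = (b - 2)*(b + 3)^2*(b - 1)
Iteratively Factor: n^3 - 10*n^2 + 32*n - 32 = (n - 4)*(n^2 - 6*n + 8) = (n - 4)*(n - 2)*(n - 4)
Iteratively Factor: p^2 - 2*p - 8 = (p + 2)*(p - 4)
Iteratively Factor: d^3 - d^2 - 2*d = (d + 1)*(d^2 - 2*d) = d*(d + 1)*(d - 2)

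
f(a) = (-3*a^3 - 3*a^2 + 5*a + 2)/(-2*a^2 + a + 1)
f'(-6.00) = 1.52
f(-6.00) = -6.65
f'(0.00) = 3.00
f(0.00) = 2.00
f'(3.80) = 1.56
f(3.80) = 7.76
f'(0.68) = 4.96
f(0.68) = 4.06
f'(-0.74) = 6.67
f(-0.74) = 2.55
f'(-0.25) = 6.38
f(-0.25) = 0.98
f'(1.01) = 3334.96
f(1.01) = -29.76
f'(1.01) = 3334.96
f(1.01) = -29.76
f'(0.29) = 2.63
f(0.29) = 2.79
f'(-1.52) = 1.83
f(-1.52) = 0.39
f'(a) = (4*a - 1)*(-3*a^3 - 3*a^2 + 5*a + 2)/(-2*a^2 + a + 1)^2 + (-9*a^2 - 6*a + 5)/(-2*a^2 + a + 1)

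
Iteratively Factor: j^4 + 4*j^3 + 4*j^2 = (j)*(j^3 + 4*j^2 + 4*j) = j*(j + 2)*(j^2 + 2*j) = j*(j + 2)^2*(j)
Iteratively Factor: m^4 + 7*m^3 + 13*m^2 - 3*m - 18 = (m + 3)*(m^3 + 4*m^2 + m - 6) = (m - 1)*(m + 3)*(m^2 + 5*m + 6) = (m - 1)*(m + 2)*(m + 3)*(m + 3)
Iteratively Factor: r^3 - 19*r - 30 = (r + 2)*(r^2 - 2*r - 15) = (r - 5)*(r + 2)*(r + 3)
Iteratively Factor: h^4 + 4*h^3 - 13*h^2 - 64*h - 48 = (h + 3)*(h^3 + h^2 - 16*h - 16) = (h + 1)*(h + 3)*(h^2 - 16) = (h + 1)*(h + 3)*(h + 4)*(h - 4)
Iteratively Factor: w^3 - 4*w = (w)*(w^2 - 4) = w*(w + 2)*(w - 2)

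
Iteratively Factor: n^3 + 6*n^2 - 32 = (n - 2)*(n^2 + 8*n + 16) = (n - 2)*(n + 4)*(n + 4)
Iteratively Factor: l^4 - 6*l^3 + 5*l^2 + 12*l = (l)*(l^3 - 6*l^2 + 5*l + 12) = l*(l - 4)*(l^2 - 2*l - 3) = l*(l - 4)*(l + 1)*(l - 3)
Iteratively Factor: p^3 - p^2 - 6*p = (p - 3)*(p^2 + 2*p) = p*(p - 3)*(p + 2)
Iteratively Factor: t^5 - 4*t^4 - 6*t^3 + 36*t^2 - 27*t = (t - 3)*(t^4 - t^3 - 9*t^2 + 9*t) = (t - 3)*(t - 1)*(t^3 - 9*t) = (t - 3)*(t - 1)*(t + 3)*(t^2 - 3*t) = t*(t - 3)*(t - 1)*(t + 3)*(t - 3)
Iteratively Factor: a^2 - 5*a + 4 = (a - 4)*(a - 1)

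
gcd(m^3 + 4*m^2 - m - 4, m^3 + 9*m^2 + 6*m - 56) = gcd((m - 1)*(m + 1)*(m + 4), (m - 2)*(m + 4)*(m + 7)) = m + 4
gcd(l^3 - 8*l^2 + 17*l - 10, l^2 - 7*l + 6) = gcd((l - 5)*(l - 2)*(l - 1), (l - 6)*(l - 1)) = l - 1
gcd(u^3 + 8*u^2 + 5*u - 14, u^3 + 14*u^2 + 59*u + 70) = u^2 + 9*u + 14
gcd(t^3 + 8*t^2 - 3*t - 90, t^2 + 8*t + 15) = t + 5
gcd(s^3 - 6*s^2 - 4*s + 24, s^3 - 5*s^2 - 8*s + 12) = s^2 - 4*s - 12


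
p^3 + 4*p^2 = p^2*(p + 4)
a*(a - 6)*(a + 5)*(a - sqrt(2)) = a^4 - sqrt(2)*a^3 - a^3 - 30*a^2 + sqrt(2)*a^2 + 30*sqrt(2)*a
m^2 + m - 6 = (m - 2)*(m + 3)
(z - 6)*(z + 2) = z^2 - 4*z - 12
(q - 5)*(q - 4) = q^2 - 9*q + 20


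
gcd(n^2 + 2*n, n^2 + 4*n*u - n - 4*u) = 1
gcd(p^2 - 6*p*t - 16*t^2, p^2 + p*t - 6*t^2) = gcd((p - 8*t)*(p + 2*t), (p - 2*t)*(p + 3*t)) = 1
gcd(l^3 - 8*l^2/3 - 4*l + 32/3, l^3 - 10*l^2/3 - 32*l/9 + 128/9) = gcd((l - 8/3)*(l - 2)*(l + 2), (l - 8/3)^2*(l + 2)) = l^2 - 2*l/3 - 16/3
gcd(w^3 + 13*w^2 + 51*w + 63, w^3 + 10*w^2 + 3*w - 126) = w + 7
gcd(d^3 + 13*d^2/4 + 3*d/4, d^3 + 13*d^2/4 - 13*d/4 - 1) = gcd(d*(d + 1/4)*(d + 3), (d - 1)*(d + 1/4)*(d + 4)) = d + 1/4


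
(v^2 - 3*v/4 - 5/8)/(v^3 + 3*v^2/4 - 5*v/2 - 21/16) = 2*(4*v - 5)/(8*v^2 + 2*v - 21)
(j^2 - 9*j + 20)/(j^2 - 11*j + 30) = (j - 4)/(j - 6)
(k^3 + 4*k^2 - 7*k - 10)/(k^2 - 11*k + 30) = (k^3 + 4*k^2 - 7*k - 10)/(k^2 - 11*k + 30)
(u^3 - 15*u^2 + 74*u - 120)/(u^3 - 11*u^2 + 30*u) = (u - 4)/u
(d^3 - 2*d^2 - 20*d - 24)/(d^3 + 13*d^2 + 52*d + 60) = (d^2 - 4*d - 12)/(d^2 + 11*d + 30)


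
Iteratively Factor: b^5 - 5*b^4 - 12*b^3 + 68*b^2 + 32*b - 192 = (b + 3)*(b^4 - 8*b^3 + 12*b^2 + 32*b - 64) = (b + 2)*(b + 3)*(b^3 - 10*b^2 + 32*b - 32) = (b - 2)*(b + 2)*(b + 3)*(b^2 - 8*b + 16) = (b - 4)*(b - 2)*(b + 2)*(b + 3)*(b - 4)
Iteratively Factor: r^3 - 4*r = (r + 2)*(r^2 - 2*r) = (r - 2)*(r + 2)*(r)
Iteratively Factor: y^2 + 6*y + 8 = (y + 2)*(y + 4)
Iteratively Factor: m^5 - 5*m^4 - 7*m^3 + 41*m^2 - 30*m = (m - 1)*(m^4 - 4*m^3 - 11*m^2 + 30*m) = m*(m - 1)*(m^3 - 4*m^2 - 11*m + 30) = m*(m - 5)*(m - 1)*(m^2 + m - 6) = m*(m - 5)*(m - 2)*(m - 1)*(m + 3)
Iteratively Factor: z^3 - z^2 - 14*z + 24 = (z - 3)*(z^2 + 2*z - 8) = (z - 3)*(z - 2)*(z + 4)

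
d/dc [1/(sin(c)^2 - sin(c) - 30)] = (1 - 2*sin(c))*cos(c)/(sin(c) + cos(c)^2 + 29)^2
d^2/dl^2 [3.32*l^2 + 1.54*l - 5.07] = 6.64000000000000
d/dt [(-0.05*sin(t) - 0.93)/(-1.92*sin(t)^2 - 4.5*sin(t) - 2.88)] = (-3.5712*sin(t) + 0.048*cos(2*t) - 4.089)*cos(t)/(1.92*sin(t)^2 + 4.5*sin(t) + 2.88)^2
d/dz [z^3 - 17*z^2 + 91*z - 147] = 3*z^2 - 34*z + 91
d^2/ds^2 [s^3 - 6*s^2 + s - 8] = 6*s - 12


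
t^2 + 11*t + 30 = (t + 5)*(t + 6)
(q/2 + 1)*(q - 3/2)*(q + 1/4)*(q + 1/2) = q^4/2 + 5*q^3/8 - 5*q^2/4 - 35*q/32 - 3/16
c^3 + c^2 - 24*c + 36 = (c - 3)*(c - 2)*(c + 6)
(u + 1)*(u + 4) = u^2 + 5*u + 4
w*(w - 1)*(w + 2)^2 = w^4 + 3*w^3 - 4*w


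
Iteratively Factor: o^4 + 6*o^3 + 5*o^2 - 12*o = (o - 1)*(o^3 + 7*o^2 + 12*o) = o*(o - 1)*(o^2 + 7*o + 12) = o*(o - 1)*(o + 3)*(o + 4)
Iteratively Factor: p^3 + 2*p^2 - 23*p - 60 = (p + 3)*(p^2 - p - 20) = (p - 5)*(p + 3)*(p + 4)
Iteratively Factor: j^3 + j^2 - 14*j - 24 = (j + 2)*(j^2 - j - 12) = (j + 2)*(j + 3)*(j - 4)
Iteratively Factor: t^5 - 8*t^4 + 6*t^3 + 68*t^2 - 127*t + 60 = (t - 1)*(t^4 - 7*t^3 - t^2 + 67*t - 60) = (t - 4)*(t - 1)*(t^3 - 3*t^2 - 13*t + 15) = (t - 4)*(t - 1)^2*(t^2 - 2*t - 15) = (t - 4)*(t - 1)^2*(t + 3)*(t - 5)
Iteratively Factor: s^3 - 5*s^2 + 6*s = (s)*(s^2 - 5*s + 6) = s*(s - 2)*(s - 3)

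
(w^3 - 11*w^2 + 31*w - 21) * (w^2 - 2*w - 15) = w^5 - 13*w^4 + 38*w^3 + 82*w^2 - 423*w + 315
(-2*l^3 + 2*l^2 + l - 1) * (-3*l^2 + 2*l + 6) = 6*l^5 - 10*l^4 - 11*l^3 + 17*l^2 + 4*l - 6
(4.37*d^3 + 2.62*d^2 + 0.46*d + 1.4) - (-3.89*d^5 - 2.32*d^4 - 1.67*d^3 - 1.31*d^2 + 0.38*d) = 3.89*d^5 + 2.32*d^4 + 6.04*d^3 + 3.93*d^2 + 0.08*d + 1.4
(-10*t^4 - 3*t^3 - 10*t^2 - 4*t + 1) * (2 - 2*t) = 20*t^5 - 14*t^4 + 14*t^3 - 12*t^2 - 10*t + 2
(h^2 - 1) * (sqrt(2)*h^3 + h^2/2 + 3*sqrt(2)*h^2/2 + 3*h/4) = sqrt(2)*h^5 + h^4/2 + 3*sqrt(2)*h^4/2 - sqrt(2)*h^3 + 3*h^3/4 - 3*sqrt(2)*h^2/2 - h^2/2 - 3*h/4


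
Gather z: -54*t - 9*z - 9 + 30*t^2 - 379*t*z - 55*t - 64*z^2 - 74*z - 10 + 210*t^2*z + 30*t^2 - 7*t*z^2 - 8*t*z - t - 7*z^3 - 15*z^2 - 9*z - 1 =60*t^2 - 110*t - 7*z^3 + z^2*(-7*t - 79) + z*(210*t^2 - 387*t - 92) - 20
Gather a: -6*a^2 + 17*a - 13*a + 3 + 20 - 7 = -6*a^2 + 4*a + 16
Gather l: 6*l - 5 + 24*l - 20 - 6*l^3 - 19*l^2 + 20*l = -6*l^3 - 19*l^2 + 50*l - 25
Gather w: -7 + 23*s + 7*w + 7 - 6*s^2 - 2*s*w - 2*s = -6*s^2 + 21*s + w*(7 - 2*s)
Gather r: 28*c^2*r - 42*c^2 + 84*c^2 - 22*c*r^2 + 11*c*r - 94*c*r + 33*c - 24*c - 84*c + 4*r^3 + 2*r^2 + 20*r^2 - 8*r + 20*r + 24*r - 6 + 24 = 42*c^2 - 75*c + 4*r^3 + r^2*(22 - 22*c) + r*(28*c^2 - 83*c + 36) + 18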